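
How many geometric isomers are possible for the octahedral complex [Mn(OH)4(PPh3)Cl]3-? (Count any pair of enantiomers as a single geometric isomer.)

2

The six octahedral sites form three mutually perpendicular trans pairs.
There are 2 geometric isomers: PPh3 and Cl mutually cis; PPh3 and Cl mutually trans.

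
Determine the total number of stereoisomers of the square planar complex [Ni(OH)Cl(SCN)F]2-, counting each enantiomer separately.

3

In a square planar complex each vertex has one trans partner and two cis neighbours.
Systematic placement gives 3 geometric isomers: (Cl/OH trans, F/SCN trans); (Cl/SCN trans, F/OH trans); (Cl/F trans, OH/SCN trans).
Each arrangement has an internal mirror plane or centre of symmetry, so none is chiral.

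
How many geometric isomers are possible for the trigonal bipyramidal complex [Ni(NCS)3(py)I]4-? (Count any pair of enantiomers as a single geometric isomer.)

In a trigonal bipyramid the two axial positions differ from the three equatorial ones.
The distinct arrangements are (4 in all): py equatorial, I axial; py axial, I axial; py equatorial, I equatorial; py axial, I equatorial.

4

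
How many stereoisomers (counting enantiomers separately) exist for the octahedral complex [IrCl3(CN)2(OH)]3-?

3

An octahedron has six vertices in three trans pairs; every non-trans pair is cis.
Working through the distinct placements yields 3 geometric isomers: Cl mer, CN trans; Cl fac, CN cis; Cl mer, CN cis.
Each arrangement has an internal mirror plane or centre of symmetry, so none is chiral.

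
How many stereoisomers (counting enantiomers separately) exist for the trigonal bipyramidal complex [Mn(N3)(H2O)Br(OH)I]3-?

A trigonal bipyramid has two axial and three equatorial sites, which are chemically inequivalent.
Exhaustive case analysis gives 10 geometric isomers.
Of these, 10 lack any improper symmetry element and so occur as enantiomeric pairs, giving 10 + 10 = 20 stereoisomers in total.

20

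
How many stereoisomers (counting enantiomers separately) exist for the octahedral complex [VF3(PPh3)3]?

2

In an octahedral complex each vertex has one trans partner and four cis neighbours.
There are 2 geometric isomers: F mer; F fac.
Each arrangement has an internal mirror plane or centre of symmetry, so none is chiral.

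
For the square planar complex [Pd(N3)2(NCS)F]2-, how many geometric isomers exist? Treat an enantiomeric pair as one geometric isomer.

There are 2 geometric isomers: N3 cis; N3 trans.

2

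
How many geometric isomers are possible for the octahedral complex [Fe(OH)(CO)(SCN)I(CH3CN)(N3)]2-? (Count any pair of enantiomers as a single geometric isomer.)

In an octahedral complex each vertex has one trans partner and four cis neighbours.
Exhaustive case analysis gives 15 geometric isomers.

15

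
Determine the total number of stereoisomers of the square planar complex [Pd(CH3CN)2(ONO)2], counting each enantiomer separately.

A square has two trans pairs of vertices; adjacent vertices are cis.
Systematic placement gives 2 geometric isomers: CH3CN cis; CH3CN trans.
Each arrangement has an internal mirror plane or centre of symmetry, so none is chiral.

2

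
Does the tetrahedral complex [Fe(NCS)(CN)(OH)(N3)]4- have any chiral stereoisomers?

Only one geometric arrangement is possible; it has no improper symmetry element, so it exists as a pair of enantiomers (2 stereoisomers).

yes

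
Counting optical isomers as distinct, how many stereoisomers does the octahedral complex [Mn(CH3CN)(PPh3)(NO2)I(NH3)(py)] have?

30

Systematic enumeration (placing each ligand type in turn and discarding arrangements equivalent by rotation or reflection) gives 15 geometric isomers.
Of these, 15 lack any improper symmetry element and so occur as enantiomeric pairs, giving 15 + 15 = 30 stereoisomers in total.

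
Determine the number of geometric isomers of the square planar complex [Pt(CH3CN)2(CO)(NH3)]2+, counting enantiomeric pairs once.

2

A square has two trans pairs of vertices; adjacent vertices are cis.
The distinct arrangements are (2 in all): CH3CN cis; CH3CN trans.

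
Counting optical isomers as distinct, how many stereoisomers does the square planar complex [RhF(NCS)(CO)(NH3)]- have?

The distinct arrangements are (3 in all): (CO/NCS trans, F/NH3 trans); (CO/NH3 trans, F/NCS trans); (CO/F trans, NCS/NH3 trans).
Each arrangement has an internal mirror plane or centre of symmetry, so none is chiral.

3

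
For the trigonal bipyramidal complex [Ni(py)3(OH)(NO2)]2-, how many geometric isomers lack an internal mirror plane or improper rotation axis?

0

In a trigonal bipyramid the two axial positions differ from the three equatorial ones.
There are 4 geometric isomers: OH axial, NO2 axial; OH equatorial, NO2 axial; OH axial, NO2 equatorial; OH equatorial, NO2 equatorial.
Each arrangement has an internal mirror plane or centre of symmetry, so none is chiral.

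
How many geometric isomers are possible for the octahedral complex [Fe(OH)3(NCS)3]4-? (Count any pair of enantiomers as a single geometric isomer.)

The six octahedral sites form three mutually perpendicular trans pairs.
Working through the distinct placements yields 2 geometric isomers: OH mer; OH fac.

2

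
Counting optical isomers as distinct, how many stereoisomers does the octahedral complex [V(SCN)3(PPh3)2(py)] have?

An octahedron has six vertices in three trans pairs; every non-trans pair is cis.
Systematic placement gives 3 geometric isomers: SCN mer, PPh3 trans; SCN fac, PPh3 cis; SCN mer, PPh3 cis.
Each arrangement has an internal mirror plane or centre of symmetry, so none is chiral.

3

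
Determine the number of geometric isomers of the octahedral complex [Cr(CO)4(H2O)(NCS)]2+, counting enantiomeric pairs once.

2

In an octahedral complex each vertex has one trans partner and four cis neighbours.
The distinct arrangements are (2 in all): H2O and NCS mutually trans; H2O and NCS mutually cis.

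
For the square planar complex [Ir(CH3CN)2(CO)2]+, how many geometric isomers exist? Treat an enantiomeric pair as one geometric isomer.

2

Working through the distinct placements yields 2 geometric isomers: CH3CN cis; CH3CN trans.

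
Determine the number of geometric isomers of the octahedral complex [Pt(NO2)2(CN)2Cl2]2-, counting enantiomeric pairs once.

An octahedron has six vertices in three trans pairs; every non-trans pair is cis.
Systematic placement gives 5 geometric isomers: NO2 trans, CN trans, Cl trans; NO2 cis, CN trans, Cl cis; NO2 trans, CN cis, Cl cis; NO2 cis, CN cis, Cl cis (chiral); NO2 cis, CN cis, Cl trans.

5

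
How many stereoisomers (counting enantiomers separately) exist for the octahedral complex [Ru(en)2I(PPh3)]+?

3

The six octahedral sites form three mutually perpendicular trans pairs.
Each en is bidentate and must span two cis positions.
The distinct arrangements are (2 in all): I and PPh3 mutually trans; I and PPh3 mutually cis (chiral).
One of these lacks any improper symmetry element and so occurs as an enantiomeric pair, giving 2 + 1 = 3 stereoisomers in total.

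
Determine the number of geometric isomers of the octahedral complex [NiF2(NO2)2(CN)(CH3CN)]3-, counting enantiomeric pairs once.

There are 6 geometric isomers: F trans, NO2 trans; F cis, NO2 cis (3 arrangements, 2 chiral); F cis, NO2 trans; F trans, NO2 cis.

6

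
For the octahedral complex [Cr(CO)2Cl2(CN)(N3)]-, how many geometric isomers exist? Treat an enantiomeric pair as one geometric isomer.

6

In an octahedral complex each vertex has one trans partner and four cis neighbours.
Working through the distinct placements yields 6 geometric isomers: CO cis, Cl cis (3 arrangements, 2 chiral); CO cis, Cl trans; CO trans, Cl cis; CO trans, Cl trans.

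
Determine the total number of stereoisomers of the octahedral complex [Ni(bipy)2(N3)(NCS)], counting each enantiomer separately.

3

An octahedron has six vertices in three trans pairs; every non-trans pair is cis.
Each bipy is bidentate and must span two cis positions.
There are 2 geometric isomers: N3 and NCS mutually trans; N3 and NCS mutually cis (chiral).
One of these lacks any improper symmetry element and so occurs as an enantiomeric pair, giving 2 + 1 = 3 stereoisomers in total.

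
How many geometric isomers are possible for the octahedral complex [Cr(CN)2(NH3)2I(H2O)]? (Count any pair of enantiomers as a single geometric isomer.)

6

An octahedron has six vertices in three trans pairs; every non-trans pair is cis.
Working through the distinct placements yields 6 geometric isomers: CN trans, NH3 trans; CN trans, NH3 cis; CN cis, NH3 trans; CN cis, NH3 cis (3 arrangements, 2 chiral).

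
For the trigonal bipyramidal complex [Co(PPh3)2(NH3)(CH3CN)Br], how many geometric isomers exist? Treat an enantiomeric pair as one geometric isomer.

A trigonal bipyramid has two axial and three equatorial sites, which are chemically inequivalent.
Placing the ligands in turn and identifying arrangements related by rotation or reflection leaves 7 distinct geometric isomers.

7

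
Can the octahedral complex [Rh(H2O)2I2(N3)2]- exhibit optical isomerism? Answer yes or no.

In an octahedral complex each vertex has one trans partner and four cis neighbours.
Working through the distinct placements yields 5 geometric isomers: H2O trans, I trans, N3 trans; H2O trans, I cis, N3 cis; H2O cis, I cis, N3 trans; H2O cis, I cis, N3 cis (chiral); H2O cis, I trans, N3 cis.
One of these lacks any improper symmetry element and so occurs as an enantiomeric pair, giving 5 + 1 = 6 stereoisomers in total.

yes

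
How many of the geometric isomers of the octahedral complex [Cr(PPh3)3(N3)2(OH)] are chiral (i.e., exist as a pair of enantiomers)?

Working through the distinct placements yields 3 geometric isomers: PPh3 mer, N3 trans; PPh3 mer, N3 cis; PPh3 fac, N3 cis.
Each arrangement has an internal mirror plane or centre of symmetry, so none is chiral.

0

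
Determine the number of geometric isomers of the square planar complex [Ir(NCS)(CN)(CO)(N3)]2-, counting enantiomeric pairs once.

3

In a square planar complex each vertex has one trans partner and two cis neighbours.
Working through the distinct placements yields 3 geometric isomers: (CN/N3 trans, CO/NCS trans); (CN/NCS trans, CO/N3 trans); (CN/CO trans, N3/NCS trans).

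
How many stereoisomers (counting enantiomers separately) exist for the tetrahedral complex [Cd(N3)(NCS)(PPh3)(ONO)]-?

2

In a tetrahedral complex all four positions are equivalent and every pair of ligands is adjacent — there is no cis/trans distinction.
Only one geometric arrangement is possible; it has no improper symmetry element, so it exists as a pair of enantiomers (2 stereoisomers).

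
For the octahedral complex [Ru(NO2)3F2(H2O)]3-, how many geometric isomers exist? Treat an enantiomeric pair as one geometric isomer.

3

An octahedron has six vertices in three trans pairs; every non-trans pair is cis.
Systematic placement gives 3 geometric isomers: NO2 mer, F trans; NO2 mer, F cis; NO2 fac, F cis.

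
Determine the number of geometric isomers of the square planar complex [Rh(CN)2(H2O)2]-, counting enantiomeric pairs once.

2

Working through the distinct placements yields 2 geometric isomers: CN cis; CN trans.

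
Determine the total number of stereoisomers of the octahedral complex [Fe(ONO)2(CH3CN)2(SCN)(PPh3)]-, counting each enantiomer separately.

8

In an octahedral complex each vertex has one trans partner and four cis neighbours.
Systematic placement gives 6 geometric isomers: ONO trans, CH3CN trans; ONO cis, CH3CN trans; ONO cis, CH3CN cis (3 arrangements, 2 chiral); ONO trans, CH3CN cis.
Of these, 2 lack any improper symmetry element and so occur as enantiomeric pairs, giving 6 + 2 = 8 stereoisomers in total.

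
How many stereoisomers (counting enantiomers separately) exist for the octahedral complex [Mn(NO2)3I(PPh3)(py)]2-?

5

An octahedron has six vertices in three trans pairs; every non-trans pair is cis.
Working through the distinct placements yields 4 geometric isomers: NO2 mer (3 arrangements); NO2 fac (chiral).
One of these lacks any improper symmetry element and so occurs as an enantiomeric pair, giving 4 + 1 = 5 stereoisomers in total.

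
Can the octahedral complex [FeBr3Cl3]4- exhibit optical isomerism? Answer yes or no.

no

Systematic placement gives 2 geometric isomers: Br mer; Br fac.
Each arrangement has an internal mirror plane or centre of symmetry, so none is chiral.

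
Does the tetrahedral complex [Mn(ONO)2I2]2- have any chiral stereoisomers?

All four vertices of a tetrahedron are equivalent and mutually adjacent, so cis/trans isomerism cannot arise.
Only one geometric arrangement is possible.

no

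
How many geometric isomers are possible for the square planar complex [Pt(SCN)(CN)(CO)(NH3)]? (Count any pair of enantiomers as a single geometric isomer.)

A square has two trans pairs of vertices; adjacent vertices are cis.
Working through the distinct placements yields 3 geometric isomers: (CN/NH3 trans, CO/SCN trans); (CN/SCN trans, CO/NH3 trans); (CN/CO trans, NH3/SCN trans).

3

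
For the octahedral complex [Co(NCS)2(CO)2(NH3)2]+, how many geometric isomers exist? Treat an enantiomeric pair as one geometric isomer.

In an octahedral complex each vertex has one trans partner and four cis neighbours.
The distinct arrangements are (5 in all): NCS trans, CO trans, NH3 trans; NCS cis, CO trans, NH3 cis; NCS cis, CO cis, NH3 trans; NCS cis, CO cis, NH3 cis (chiral); NCS trans, CO cis, NH3 cis.

5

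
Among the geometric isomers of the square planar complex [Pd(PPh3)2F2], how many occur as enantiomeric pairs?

A square has two trans pairs of vertices; adjacent vertices are cis.
There are 2 geometric isomers: PPh3 cis; PPh3 trans.
Each arrangement has an internal mirror plane or centre of symmetry, so none is chiral.

0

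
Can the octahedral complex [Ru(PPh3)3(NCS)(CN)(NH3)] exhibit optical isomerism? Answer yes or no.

yes

An octahedron has six vertices in three trans pairs; every non-trans pair is cis.
The distinct arrangements are (4 in all): PPh3 mer (3 arrangements); PPh3 fac (chiral).
One of these lacks any improper symmetry element and so occurs as an enantiomeric pair, giving 4 + 1 = 5 stereoisomers in total.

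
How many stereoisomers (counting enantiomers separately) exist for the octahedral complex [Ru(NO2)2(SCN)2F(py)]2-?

An octahedron has six vertices in three trans pairs; every non-trans pair is cis.
The distinct arrangements are (6 in all): NO2 cis, SCN cis (3 arrangements, 2 chiral); NO2 cis, SCN trans; NO2 trans, SCN cis; NO2 trans, SCN trans.
Of these, 2 lack any improper symmetry element and so occur as enantiomeric pairs, giving 6 + 2 = 8 stereoisomers in total.

8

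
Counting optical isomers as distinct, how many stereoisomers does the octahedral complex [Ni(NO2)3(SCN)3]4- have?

An octahedron has six vertices in three trans pairs; every non-trans pair is cis.
Working through the distinct placements yields 2 geometric isomers: NO2 mer; NO2 fac.
Each arrangement has an internal mirror plane or centre of symmetry, so none is chiral.

2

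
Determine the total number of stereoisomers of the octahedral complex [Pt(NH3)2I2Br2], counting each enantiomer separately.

An octahedron has six vertices in three trans pairs; every non-trans pair is cis.
The distinct arrangements are (5 in all): NH3 trans, I trans, Br trans; NH3 cis, I cis, Br trans; NH3 trans, I cis, Br cis; NH3 cis, I cis, Br cis (chiral); NH3 cis, I trans, Br cis.
One of these lacks any improper symmetry element and so occurs as an enantiomeric pair, giving 5 + 1 = 6 stereoisomers in total.

6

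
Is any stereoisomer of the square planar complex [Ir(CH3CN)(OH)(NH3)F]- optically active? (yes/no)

A square has two trans pairs of vertices; adjacent vertices are cis.
There are 3 geometric isomers: (CH3CN/NH3 trans, F/OH trans); (CH3CN/OH trans, F/NH3 trans); (CH3CN/F trans, NH3/OH trans).
Each arrangement has an internal mirror plane or centre of symmetry, so none is chiral.

no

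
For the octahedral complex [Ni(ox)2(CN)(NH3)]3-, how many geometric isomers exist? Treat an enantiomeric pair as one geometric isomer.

2

In an octahedral complex each vertex has one trans partner and four cis neighbours.
Each ox is bidentate and must span two cis positions.
There are 2 geometric isomers: CN and NH3 mutually trans; CN and NH3 mutually cis (chiral).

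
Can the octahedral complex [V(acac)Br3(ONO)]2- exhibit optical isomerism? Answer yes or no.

no

The six octahedral sites form three mutually perpendicular trans pairs.
Each acac is bidentate and must span two cis positions.
There are 2 geometric isomers: Br mer; Br fac.
Each arrangement has an internal mirror plane or centre of symmetry, so none is chiral.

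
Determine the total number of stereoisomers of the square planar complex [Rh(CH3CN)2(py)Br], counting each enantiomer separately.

2

The distinct arrangements are (2 in all): CH3CN cis; CH3CN trans.
Each arrangement has an internal mirror plane or centre of symmetry, so none is chiral.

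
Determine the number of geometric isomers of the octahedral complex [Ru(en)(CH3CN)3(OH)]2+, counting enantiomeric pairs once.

The six octahedral sites form three mutually perpendicular trans pairs.
Each en is bidentate and must span two cis positions.
The distinct arrangements are (2 in all): CH3CN mer; CH3CN fac.

2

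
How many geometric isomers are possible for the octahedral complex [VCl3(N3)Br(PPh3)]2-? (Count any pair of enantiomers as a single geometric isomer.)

4

In an octahedral complex each vertex has one trans partner and four cis neighbours.
Systematic placement gives 4 geometric isomers: Cl mer (3 arrangements); Cl fac (chiral).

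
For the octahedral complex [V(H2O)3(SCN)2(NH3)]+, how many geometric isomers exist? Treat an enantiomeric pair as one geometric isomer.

An octahedron has six vertices in three trans pairs; every non-trans pair is cis.
Systematic placement gives 3 geometric isomers: H2O mer, SCN trans; H2O mer, SCN cis; H2O fac, SCN cis.

3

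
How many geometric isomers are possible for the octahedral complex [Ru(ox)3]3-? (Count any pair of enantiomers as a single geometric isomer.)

In an octahedral complex each vertex has one trans partner and four cis neighbours.
Each ox is bidentate and must span two cis positions.
Only one geometric arrangement is possible; it has no improper symmetry element, so it exists as a pair of enantiomers (2 stereoisomers).

1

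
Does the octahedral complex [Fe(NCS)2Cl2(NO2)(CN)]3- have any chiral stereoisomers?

yes

The six octahedral sites form three mutually perpendicular trans pairs.
Systematic placement gives 6 geometric isomers: NCS cis, Cl cis (3 arrangements, 2 chiral); NCS trans, Cl cis; NCS cis, Cl trans; NCS trans, Cl trans.
Of these, 2 lack any improper symmetry element and so occur as enantiomeric pairs, giving 6 + 2 = 8 stereoisomers in total.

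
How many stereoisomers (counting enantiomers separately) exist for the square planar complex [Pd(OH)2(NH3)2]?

2

In a square planar complex each vertex has one trans partner and two cis neighbours.
Working through the distinct placements yields 2 geometric isomers: OH cis; OH trans.
Each arrangement has an internal mirror plane or centre of symmetry, so none is chiral.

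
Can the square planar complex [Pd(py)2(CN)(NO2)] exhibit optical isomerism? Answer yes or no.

no

Systematic placement gives 2 geometric isomers: py cis; py trans.
Each arrangement has an internal mirror plane or centre of symmetry, so none is chiral.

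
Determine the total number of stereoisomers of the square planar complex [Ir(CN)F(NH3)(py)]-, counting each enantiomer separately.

3

A square has two trans pairs of vertices; adjacent vertices are cis.
There are 3 geometric isomers: (CN/NH3 trans, F/py trans); (CN/py trans, F/NH3 trans); (CN/F trans, NH3/py trans).
Each arrangement has an internal mirror plane or centre of symmetry, so none is chiral.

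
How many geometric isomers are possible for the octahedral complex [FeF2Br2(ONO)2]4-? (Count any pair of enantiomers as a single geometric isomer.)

The distinct arrangements are (5 in all): F trans, Br trans, ONO trans; F cis, Br trans, ONO cis; F cis, Br cis, ONO trans; F cis, Br cis, ONO cis (chiral); F trans, Br cis, ONO cis.

5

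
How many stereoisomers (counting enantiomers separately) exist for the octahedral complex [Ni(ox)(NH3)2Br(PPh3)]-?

An octahedron has six vertices in three trans pairs; every non-trans pair is cis.
Each ox is bidentate and must span two cis positions.
There are 4 geometric isomers: NH3 cis (3 arrangements, 2 chiral); NH3 trans.
Of these, 2 lack any improper symmetry element and so occur as enantiomeric pairs, giving 4 + 2 = 6 stereoisomers in total.

6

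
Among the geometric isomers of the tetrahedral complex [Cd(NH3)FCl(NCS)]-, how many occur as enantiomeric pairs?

Only one geometric arrangement is possible; it has no improper symmetry element, so it exists as a pair of enantiomers (2 stereoisomers).

1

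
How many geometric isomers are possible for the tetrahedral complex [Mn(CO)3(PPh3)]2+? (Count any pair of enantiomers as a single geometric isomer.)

1

All four vertices of a tetrahedron are equivalent and mutually adjacent, so cis/trans isomerism cannot arise.
Only one geometric arrangement is possible.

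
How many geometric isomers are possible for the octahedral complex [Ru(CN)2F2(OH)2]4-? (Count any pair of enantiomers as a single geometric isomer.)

Systematic placement gives 5 geometric isomers: CN trans, F trans, OH trans; CN trans, F cis, OH cis; CN cis, F cis, OH trans; CN cis, F cis, OH cis (chiral); CN cis, F trans, OH cis.

5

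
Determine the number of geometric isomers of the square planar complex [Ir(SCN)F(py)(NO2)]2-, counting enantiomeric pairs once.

The distinct arrangements are (3 in all): (F/SCN trans, NO2/py trans); (F/py trans, NO2/SCN trans); (F/NO2 trans, SCN/py trans).

3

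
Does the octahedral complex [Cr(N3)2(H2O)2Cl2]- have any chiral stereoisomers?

yes

An octahedron has six vertices in three trans pairs; every non-trans pair is cis.
Working through the distinct placements yields 5 geometric isomers: N3 trans, H2O trans, Cl trans; N3 cis, H2O cis, Cl trans; N3 trans, H2O cis, Cl cis; N3 cis, H2O cis, Cl cis (chiral); N3 cis, H2O trans, Cl cis.
One of these lacks any improper symmetry element and so occurs as an enantiomeric pair, giving 5 + 1 = 6 stereoisomers in total.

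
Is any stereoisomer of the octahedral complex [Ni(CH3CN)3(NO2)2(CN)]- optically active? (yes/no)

no

In an octahedral complex each vertex has one trans partner and four cis neighbours.
Working through the distinct placements yields 3 geometric isomers: CH3CN mer, NO2 trans; CH3CN mer, NO2 cis; CH3CN fac, NO2 cis.
Each arrangement has an internal mirror plane or centre of symmetry, so none is chiral.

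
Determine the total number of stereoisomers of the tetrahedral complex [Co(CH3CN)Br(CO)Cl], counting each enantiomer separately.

In a tetrahedral complex all four positions are equivalent and every pair of ligands is adjacent — there is no cis/trans distinction.
Only one geometric arrangement is possible; it has no improper symmetry element, so it exists as a pair of enantiomers (2 stereoisomers).

2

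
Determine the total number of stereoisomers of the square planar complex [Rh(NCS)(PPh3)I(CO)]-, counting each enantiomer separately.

A square has two trans pairs of vertices; adjacent vertices are cis.
The distinct arrangements are (3 in all): (CO/NCS trans, I/PPh3 trans); (CO/PPh3 trans, I/NCS trans); (CO/I trans, NCS/PPh3 trans).
Each arrangement has an internal mirror plane or centre of symmetry, so none is chiral.

3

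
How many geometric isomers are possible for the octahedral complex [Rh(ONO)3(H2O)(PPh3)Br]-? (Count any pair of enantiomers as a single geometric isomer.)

In an octahedral complex each vertex has one trans partner and four cis neighbours.
Working through the distinct placements yields 4 geometric isomers: ONO mer (3 arrangements); ONO fac (chiral).

4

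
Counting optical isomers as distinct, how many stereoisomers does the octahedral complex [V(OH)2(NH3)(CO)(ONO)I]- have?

15

An octahedron has six vertices in three trans pairs; every non-trans pair is cis.
Systematic enumeration (placing each ligand type in turn and discarding arrangements equivalent by rotation or reflection) gives 9 geometric isomers.
Of these, 6 lack any improper symmetry element and so occur as enantiomeric pairs, giving 9 + 6 = 15 stereoisomers in total.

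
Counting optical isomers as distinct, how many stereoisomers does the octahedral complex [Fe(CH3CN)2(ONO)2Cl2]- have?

In an octahedral complex each vertex has one trans partner and four cis neighbours.
There are 5 geometric isomers: CH3CN trans, ONO trans, Cl trans; CH3CN trans, ONO cis, Cl cis; CH3CN cis, ONO trans, Cl cis; CH3CN cis, ONO cis, Cl cis (chiral); CH3CN cis, ONO cis, Cl trans.
One of these lacks any improper symmetry element and so occurs as an enantiomeric pair, giving 5 + 1 = 6 stereoisomers in total.

6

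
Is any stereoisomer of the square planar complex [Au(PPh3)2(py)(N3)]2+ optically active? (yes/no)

no

A square has two trans pairs of vertices; adjacent vertices are cis.
Systematic placement gives 2 geometric isomers: PPh3 cis; PPh3 trans.
Each arrangement has an internal mirror plane or centre of symmetry, so none is chiral.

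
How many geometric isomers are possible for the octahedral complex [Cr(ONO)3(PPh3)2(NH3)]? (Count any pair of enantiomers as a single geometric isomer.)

The six octahedral sites form three mutually perpendicular trans pairs.
Working through the distinct placements yields 3 geometric isomers: ONO mer, PPh3 trans; ONO fac, PPh3 cis; ONO mer, PPh3 cis.

3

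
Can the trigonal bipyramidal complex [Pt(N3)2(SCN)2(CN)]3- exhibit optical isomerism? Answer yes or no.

yes

In a trigonal bipyramid the two axial positions differ from the three equatorial ones.
Exhaustive case analysis gives 5 geometric isomers.
One of these lacks any improper symmetry element and so occurs as an enantiomeric pair, giving 5 + 1 = 6 stereoisomers in total.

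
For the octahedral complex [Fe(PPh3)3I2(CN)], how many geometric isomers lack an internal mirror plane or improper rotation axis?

0

The six octahedral sites form three mutually perpendicular trans pairs.
Working through the distinct placements yields 3 geometric isomers: PPh3 mer, I cis; PPh3 mer, I trans; PPh3 fac, I cis.
Each arrangement has an internal mirror plane or centre of symmetry, so none is chiral.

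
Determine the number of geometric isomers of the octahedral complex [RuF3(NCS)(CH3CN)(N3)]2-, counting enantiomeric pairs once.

An octahedron has six vertices in three trans pairs; every non-trans pair is cis.
There are 4 geometric isomers: F mer (3 arrangements); F fac (chiral).

4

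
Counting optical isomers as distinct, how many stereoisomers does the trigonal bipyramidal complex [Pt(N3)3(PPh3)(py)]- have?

A trigonal bipyramid has two axial and three equatorial sites, which are chemically inequivalent.
There are 4 geometric isomers: PPh3 equatorial, py equatorial; PPh3 axial, py equatorial; PPh3 equatorial, py axial; PPh3 axial, py axial.
Each arrangement has an internal mirror plane or centre of symmetry, so none is chiral.

4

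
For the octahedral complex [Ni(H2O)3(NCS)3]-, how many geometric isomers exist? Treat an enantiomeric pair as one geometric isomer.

2

An octahedron has six vertices in three trans pairs; every non-trans pair is cis.
Working through the distinct placements yields 2 geometric isomers: H2O mer; H2O fac.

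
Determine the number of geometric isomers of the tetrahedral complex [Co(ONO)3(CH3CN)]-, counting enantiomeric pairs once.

1

Only one geometric arrangement is possible.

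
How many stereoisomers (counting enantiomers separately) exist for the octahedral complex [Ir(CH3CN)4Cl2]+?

The six octahedral sites form three mutually perpendicular trans pairs.
The distinct arrangements are (2 in all): Cl trans; Cl cis.
Each arrangement has an internal mirror plane or centre of symmetry, so none is chiral.

2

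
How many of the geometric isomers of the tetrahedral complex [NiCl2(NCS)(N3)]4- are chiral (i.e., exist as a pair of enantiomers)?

All four vertices of a tetrahedron are equivalent and mutually adjacent, so cis/trans isomerism cannot arise.
Only one geometric arrangement is possible.

0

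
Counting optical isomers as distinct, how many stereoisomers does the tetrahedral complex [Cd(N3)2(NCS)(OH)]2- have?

In a tetrahedral complex all four positions are equivalent and every pair of ligands is adjacent — there is no cis/trans distinction.
Only one geometric arrangement is possible.

1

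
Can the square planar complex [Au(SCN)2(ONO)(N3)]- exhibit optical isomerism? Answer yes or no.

no

In a square planar complex each vertex has one trans partner and two cis neighbours.
There are 2 geometric isomers: SCN cis; SCN trans.
Each arrangement has an internal mirror plane or centre of symmetry, so none is chiral.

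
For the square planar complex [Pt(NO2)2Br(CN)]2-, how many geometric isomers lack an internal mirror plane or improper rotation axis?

In a square planar complex each vertex has one trans partner and two cis neighbours.
The distinct arrangements are (2 in all): NO2 cis; NO2 trans.
Each arrangement has an internal mirror plane or centre of symmetry, so none is chiral.

0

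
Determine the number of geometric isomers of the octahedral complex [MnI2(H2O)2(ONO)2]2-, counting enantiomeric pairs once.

The six octahedral sites form three mutually perpendicular trans pairs.
The distinct arrangements are (5 in all): I trans, H2O trans, ONO trans; I cis, H2O trans, ONO cis; I cis, H2O cis, ONO trans; I cis, H2O cis, ONO cis (chiral); I trans, H2O cis, ONO cis.

5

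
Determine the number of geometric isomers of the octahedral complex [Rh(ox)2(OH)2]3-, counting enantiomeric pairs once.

2

In an octahedral complex each vertex has one trans partner and four cis neighbours.
Each ox is bidentate and must span two cis positions.
The distinct arrangements are (2 in all): OH trans; OH cis (chiral).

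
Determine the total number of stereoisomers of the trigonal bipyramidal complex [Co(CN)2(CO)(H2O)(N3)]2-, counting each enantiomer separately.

A trigonal bipyramid has two axial and three equatorial sites, which are chemically inequivalent.
Systematic enumeration (placing each ligand type in turn and discarding arrangements equivalent by rotation or reflection) gives 7 geometric isomers.
Of these, 3 lack any improper symmetry element and so occur as enantiomeric pairs, giving 7 + 3 = 10 stereoisomers in total.

10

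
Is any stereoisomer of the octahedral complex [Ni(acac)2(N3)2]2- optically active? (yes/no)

yes

The six octahedral sites form three mutually perpendicular trans pairs.
Each acac is bidentate and must span two cis positions.
There are 2 geometric isomers: N3 trans; N3 cis (chiral).
One of these lacks any improper symmetry element and so occurs as an enantiomeric pair, giving 2 + 1 = 3 stereoisomers in total.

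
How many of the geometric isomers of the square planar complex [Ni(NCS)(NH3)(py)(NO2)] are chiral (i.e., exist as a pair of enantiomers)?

In a square planar complex each vertex has one trans partner and two cis neighbours.
The distinct arrangements are (3 in all): (NCS/NO2 trans, NH3/py trans); (NCS/py trans, NH3/NO2 trans); (NCS/NH3 trans, NO2/py trans).
Each arrangement has an internal mirror plane or centre of symmetry, so none is chiral.

0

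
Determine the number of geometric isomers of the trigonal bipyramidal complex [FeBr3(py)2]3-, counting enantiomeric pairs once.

3

In a trigonal bipyramid the two axial positions differ from the three equatorial ones.
Systematic placement gives 3 geometric isomers: py both equatorial; py one axial, one equatorial; py both axial.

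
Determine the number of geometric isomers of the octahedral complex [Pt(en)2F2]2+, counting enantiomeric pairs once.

An octahedron has six vertices in three trans pairs; every non-trans pair is cis.
Each en is bidentate and must span two cis positions.
Systematic placement gives 2 geometric isomers: F trans; F cis (chiral).

2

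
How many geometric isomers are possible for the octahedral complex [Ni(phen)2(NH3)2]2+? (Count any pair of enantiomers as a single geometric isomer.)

An octahedron has six vertices in three trans pairs; every non-trans pair is cis.
Each phen is bidentate and must span two cis positions.
The distinct arrangements are (2 in all): NH3 trans; NH3 cis (chiral).

2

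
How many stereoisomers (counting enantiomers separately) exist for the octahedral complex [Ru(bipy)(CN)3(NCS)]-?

Each bipy is bidentate and must span two cis positions.
Working through the distinct placements yields 2 geometric isomers: CN mer; CN fac.
Each arrangement has an internal mirror plane or centre of symmetry, so none is chiral.

2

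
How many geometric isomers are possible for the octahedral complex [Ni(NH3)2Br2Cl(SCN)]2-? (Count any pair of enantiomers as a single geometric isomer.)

The six octahedral sites form three mutually perpendicular trans pairs.
There are 6 geometric isomers: NH3 cis, Br trans; NH3 trans, Br trans; NH3 cis, Br cis (3 arrangements, 2 chiral); NH3 trans, Br cis.

6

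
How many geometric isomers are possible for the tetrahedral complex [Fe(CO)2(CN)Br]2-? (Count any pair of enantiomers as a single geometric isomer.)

1

All four vertices of a tetrahedron are equivalent and mutually adjacent, so cis/trans isomerism cannot arise.
Only one geometric arrangement is possible.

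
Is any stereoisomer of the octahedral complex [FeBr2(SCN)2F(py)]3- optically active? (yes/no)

yes

The six octahedral sites form three mutually perpendicular trans pairs.
There are 6 geometric isomers: Br trans, SCN cis; Br trans, SCN trans; Br cis, SCN cis (3 arrangements, 2 chiral); Br cis, SCN trans.
Of these, 2 lack any improper symmetry element and so occur as enantiomeric pairs, giving 6 + 2 = 8 stereoisomers in total.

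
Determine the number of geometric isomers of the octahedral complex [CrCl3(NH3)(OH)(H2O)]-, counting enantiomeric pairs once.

4

In an octahedral complex each vertex has one trans partner and four cis neighbours.
The distinct arrangements are (4 in all): Cl mer (3 arrangements); Cl fac (chiral).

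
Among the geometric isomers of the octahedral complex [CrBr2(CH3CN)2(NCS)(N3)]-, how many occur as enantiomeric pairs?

2

The six octahedral sites form three mutually perpendicular trans pairs.
Working through the distinct placements yields 6 geometric isomers: Br trans, CH3CN trans; Br trans, CH3CN cis; Br cis, CH3CN cis (3 arrangements, 2 chiral); Br cis, CH3CN trans.
Of these, 2 lack any improper symmetry element and so occur as enantiomeric pairs, giving 6 + 2 = 8 stereoisomers in total.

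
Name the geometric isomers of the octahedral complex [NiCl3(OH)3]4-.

In an octahedral complex each vertex has one trans partner and four cis neighbours.
There are 2 geometric isomers: Cl mer; Cl fac.

fac and mer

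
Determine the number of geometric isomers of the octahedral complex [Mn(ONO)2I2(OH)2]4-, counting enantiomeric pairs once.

An octahedron has six vertices in three trans pairs; every non-trans pair is cis.
Systematic placement gives 5 geometric isomers: ONO trans, I trans, OH trans; ONO cis, I trans, OH cis; ONO trans, I cis, OH cis; ONO cis, I cis, OH cis (chiral); ONO cis, I cis, OH trans.

5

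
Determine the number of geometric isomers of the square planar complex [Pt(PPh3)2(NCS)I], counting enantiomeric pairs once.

In a square planar complex each vertex has one trans partner and two cis neighbours.
Systematic placement gives 2 geometric isomers: PPh3 cis; PPh3 trans.

2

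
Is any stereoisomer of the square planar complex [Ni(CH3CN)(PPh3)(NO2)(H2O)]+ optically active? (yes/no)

The distinct arrangements are (3 in all): (CH3CN/NO2 trans, H2O/PPh3 trans); (CH3CN/PPh3 trans, H2O/NO2 trans); (CH3CN/H2O trans, NO2/PPh3 trans).
Each arrangement has an internal mirror plane or centre of symmetry, so none is chiral.

no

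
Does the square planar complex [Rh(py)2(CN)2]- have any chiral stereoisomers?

Systematic placement gives 2 geometric isomers: py cis; py trans.
Each arrangement has an internal mirror plane or centre of symmetry, so none is chiral.

no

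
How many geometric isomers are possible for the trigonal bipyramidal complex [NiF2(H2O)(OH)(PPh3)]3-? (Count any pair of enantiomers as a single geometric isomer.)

Placing the ligands in turn and identifying arrangements related by rotation or reflection leaves 7 distinct geometric isomers.

7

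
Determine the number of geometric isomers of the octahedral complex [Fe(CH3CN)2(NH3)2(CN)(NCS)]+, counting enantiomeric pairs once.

The six octahedral sites form three mutually perpendicular trans pairs.
There are 6 geometric isomers: CH3CN trans, NH3 trans; CH3CN trans, NH3 cis; CH3CN cis, NH3 trans; CH3CN cis, NH3 cis (3 arrangements, 2 chiral).

6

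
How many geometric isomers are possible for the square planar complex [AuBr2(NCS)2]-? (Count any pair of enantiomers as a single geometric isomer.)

Working through the distinct placements yields 2 geometric isomers: Br cis; Br trans.

2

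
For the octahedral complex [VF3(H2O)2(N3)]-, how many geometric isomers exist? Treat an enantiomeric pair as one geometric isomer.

An octahedron has six vertices in three trans pairs; every non-trans pair is cis.
Systematic placement gives 3 geometric isomers: F mer, H2O cis; F mer, H2O trans; F fac, H2O cis.

3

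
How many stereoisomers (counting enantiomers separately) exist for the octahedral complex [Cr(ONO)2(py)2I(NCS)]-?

8

In an octahedral complex each vertex has one trans partner and four cis neighbours.
Working through the distinct placements yields 6 geometric isomers: ONO trans, py trans; ONO cis, py cis (3 arrangements, 2 chiral); ONO cis, py trans; ONO trans, py cis.
Of these, 2 lack any improper symmetry element and so occur as enantiomeric pairs, giving 6 + 2 = 8 stereoisomers in total.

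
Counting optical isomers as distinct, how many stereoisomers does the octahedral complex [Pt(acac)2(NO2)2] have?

3

An octahedron has six vertices in three trans pairs; every non-trans pair is cis.
Each acac is bidentate and must span two cis positions.
The distinct arrangements are (2 in all): NO2 trans; NO2 cis (chiral).
One of these lacks any improper symmetry element and so occurs as an enantiomeric pair, giving 2 + 1 = 3 stereoisomers in total.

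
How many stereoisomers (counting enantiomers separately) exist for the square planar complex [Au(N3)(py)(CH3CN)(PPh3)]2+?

In a square planar complex each vertex has one trans partner and two cis neighbours.
The distinct arrangements are (3 in all): (CH3CN/PPh3 trans, N3/py trans); (CH3CN/py trans, N3/PPh3 trans); (CH3CN/N3 trans, PPh3/py trans).
Each arrangement has an internal mirror plane or centre of symmetry, so none is chiral.

3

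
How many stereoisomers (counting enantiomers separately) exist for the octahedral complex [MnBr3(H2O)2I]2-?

An octahedron has six vertices in three trans pairs; every non-trans pair is cis.
The distinct arrangements are (3 in all): Br mer, H2O cis; Br mer, H2O trans; Br fac, H2O cis.
Each arrangement has an internal mirror plane or centre of symmetry, so none is chiral.

3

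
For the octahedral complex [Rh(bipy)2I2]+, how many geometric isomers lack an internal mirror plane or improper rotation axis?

The six octahedral sites form three mutually perpendicular trans pairs.
Each bipy is bidentate and must span two cis positions.
The distinct arrangements are (2 in all): I trans; I cis (chiral).
One of these lacks any improper symmetry element and so occurs as an enantiomeric pair, giving 2 + 1 = 3 stereoisomers in total.

1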